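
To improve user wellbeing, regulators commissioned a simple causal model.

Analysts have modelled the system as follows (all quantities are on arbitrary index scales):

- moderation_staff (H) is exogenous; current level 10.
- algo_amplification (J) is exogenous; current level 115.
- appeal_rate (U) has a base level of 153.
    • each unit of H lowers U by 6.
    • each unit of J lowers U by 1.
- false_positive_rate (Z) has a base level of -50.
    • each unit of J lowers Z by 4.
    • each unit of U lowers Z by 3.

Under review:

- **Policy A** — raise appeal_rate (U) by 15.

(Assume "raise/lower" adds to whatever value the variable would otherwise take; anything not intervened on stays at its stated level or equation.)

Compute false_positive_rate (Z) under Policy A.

Policy A (U + 15):
  H = 10
  J = 115
  U = 153 − 6·10 − 115 (+15 from intervention) = -7
  Z = -50 − 4·115 − 3·(-7) = -489

-489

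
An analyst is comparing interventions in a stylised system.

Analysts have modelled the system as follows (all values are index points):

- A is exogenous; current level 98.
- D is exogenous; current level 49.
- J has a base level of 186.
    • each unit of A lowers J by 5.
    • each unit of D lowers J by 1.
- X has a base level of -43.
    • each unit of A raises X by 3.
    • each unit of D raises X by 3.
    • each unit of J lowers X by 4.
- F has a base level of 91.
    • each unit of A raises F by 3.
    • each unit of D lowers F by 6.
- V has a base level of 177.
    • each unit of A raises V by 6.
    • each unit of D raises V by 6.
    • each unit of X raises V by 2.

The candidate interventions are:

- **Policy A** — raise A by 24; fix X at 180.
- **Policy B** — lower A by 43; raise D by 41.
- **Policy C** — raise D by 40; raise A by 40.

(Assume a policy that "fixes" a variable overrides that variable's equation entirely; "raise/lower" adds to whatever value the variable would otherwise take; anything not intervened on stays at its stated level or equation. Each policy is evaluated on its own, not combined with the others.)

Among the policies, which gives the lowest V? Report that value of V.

1563

Policy A (A + 24, X := 180):
  A = 98 + 24 = 122
  D = 49
  J = 186 − 5·122 − 49 = -473
  X = 180
  V = 177 + 6·122 + 6·49 + 2·180 = 1563
Policy B (A − 43, D + 41):
  A = 98 − 43 = 55
  D = 49 + 41 = 90
  J = 186 − 5·55 − 90 = -179
  X = -43 + 3·55 + 3·90 − 4·(-179) = 1108
  V = 177 + 6·55 + 6·90 + 2·1108 = 3263
Policy C (D + 40, A + 40):
  A = 98 + 40 = 138
  D = 49 + 40 = 89
  J = 186 − 5·138 − 89 = -593
  X = -43 + 3·138 + 3·89 − 4·(-593) = 3010
  V = 177 + 6·138 + 6·89 + 2·3010 = 7559
Comparing — Policy A: V=1563, Policy B: V=3263, Policy C: V=7559. Lowest is 1563 (Policy A).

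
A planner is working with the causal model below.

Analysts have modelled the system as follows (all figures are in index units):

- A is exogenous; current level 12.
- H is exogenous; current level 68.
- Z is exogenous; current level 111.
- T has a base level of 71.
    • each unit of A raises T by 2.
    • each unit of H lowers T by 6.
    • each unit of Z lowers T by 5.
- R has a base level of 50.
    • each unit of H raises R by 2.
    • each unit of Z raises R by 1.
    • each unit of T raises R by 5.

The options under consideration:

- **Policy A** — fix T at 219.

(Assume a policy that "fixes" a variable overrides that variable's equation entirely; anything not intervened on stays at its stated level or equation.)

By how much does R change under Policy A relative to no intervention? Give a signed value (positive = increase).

5435

Baseline:
  A = 12
  H = 68
  Z = 111
  T = 71 + 2·12 − 6·68 − 5·111 = -868
  R = 50 + 2·68 + 111 + 5·(-868) = -4043
Policy A (T := 219):
  A = 12
  H = 68
  Z = 111
  T = 219
  R = 50 + 2·68 + 111 + 5·219 = 1392
Change in R: 1392 − (-4043) = 5435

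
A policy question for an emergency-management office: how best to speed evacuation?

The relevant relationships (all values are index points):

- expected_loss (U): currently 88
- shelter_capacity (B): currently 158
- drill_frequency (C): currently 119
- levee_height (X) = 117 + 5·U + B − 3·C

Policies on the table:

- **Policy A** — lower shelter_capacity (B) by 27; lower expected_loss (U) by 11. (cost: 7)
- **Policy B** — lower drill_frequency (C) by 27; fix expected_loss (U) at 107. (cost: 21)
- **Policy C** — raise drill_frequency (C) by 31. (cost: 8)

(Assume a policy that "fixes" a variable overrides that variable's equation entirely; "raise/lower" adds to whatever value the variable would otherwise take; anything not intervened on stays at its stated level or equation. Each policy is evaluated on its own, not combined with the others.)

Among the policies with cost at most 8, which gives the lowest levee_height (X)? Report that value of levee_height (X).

Policy A (B − 27, U − 11):
  U = 88 − 11 = 77
  B = 158 − 27 = 131
  C = 119
  X = 117 + 5·77 + 131 − 3·119 = 276
Policy C (C + 31):
  U = 88
  B = 158
  C = 119 + 31 = 150
  X = 117 + 5·88 + 158 − 3·150 = 265
Comparing — Policy A: X=276, Policy C: X=265. Lowest is 265 (Policy C).

265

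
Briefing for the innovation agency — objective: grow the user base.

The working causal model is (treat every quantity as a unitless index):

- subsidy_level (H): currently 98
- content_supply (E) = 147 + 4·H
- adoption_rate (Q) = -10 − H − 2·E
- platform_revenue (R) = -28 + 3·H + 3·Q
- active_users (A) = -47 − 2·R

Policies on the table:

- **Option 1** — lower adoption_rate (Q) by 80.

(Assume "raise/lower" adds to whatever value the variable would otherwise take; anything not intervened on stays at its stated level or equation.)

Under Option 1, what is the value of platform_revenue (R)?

Option 1 (Q − 80):
  H = 98
  E = 147 + 4·98 = 539
  Q = -10 − 98 − 2·539 (−80 from intervention) = -1266
  R = -28 + 3·98 + 3·(-1266) = -3532

-3532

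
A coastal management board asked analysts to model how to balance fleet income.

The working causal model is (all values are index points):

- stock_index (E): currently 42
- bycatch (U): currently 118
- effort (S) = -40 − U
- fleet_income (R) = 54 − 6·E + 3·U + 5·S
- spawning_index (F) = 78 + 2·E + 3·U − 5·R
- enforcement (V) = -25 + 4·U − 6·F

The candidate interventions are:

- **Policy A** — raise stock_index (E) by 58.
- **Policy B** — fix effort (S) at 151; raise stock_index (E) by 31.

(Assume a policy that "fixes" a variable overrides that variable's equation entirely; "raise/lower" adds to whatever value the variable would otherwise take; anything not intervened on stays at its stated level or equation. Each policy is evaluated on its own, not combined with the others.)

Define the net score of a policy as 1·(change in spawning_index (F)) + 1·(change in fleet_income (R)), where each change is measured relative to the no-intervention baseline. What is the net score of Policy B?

Baseline:
  E = 42
  U = 118
  S = -40 − 118 = -158
  R = 54 − 6·42 + 3·118 + 5·(-158) = -634
  F = 78 + 2·42 + 3·118 − 5·(-634) = 3686
Policy B (S := 151, E + 31):
  E = 42 + 31 = 73
  U = 118
  S = 151
  R = 54 − 6·73 + 3·118 + 5·151 = 725
  F = 78 + 2·73 + 3·118 − 5·725 = -3047
ΔF = -3047 − 3686 = -6733; ΔR = 725 − (-634) = 1359
Score = 1·(-6733) + 1·1359 = -5374

-5374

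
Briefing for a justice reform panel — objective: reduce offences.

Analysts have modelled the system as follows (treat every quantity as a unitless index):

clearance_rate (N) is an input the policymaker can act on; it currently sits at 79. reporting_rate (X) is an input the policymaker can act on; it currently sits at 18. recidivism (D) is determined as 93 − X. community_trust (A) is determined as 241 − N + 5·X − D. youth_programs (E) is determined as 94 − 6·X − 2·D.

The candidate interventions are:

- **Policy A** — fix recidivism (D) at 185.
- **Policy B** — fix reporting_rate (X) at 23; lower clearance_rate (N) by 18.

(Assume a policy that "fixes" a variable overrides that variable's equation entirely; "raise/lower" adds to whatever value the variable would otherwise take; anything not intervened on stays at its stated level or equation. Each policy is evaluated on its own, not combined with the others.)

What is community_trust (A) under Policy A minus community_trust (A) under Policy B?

-158

Policy A (D := 185):
  N = 79
  X = 18
  D = 185
  A = 241 − 79 + 5·18 − 185 = 67
Policy B (X := 23, N − 18):
  N = 79 − 18 = 61
  X = 23
  D = 93 − 23 = 70
  A = 241 − 61 + 5·23 − 70 = 225
A: 67 − 225 = -158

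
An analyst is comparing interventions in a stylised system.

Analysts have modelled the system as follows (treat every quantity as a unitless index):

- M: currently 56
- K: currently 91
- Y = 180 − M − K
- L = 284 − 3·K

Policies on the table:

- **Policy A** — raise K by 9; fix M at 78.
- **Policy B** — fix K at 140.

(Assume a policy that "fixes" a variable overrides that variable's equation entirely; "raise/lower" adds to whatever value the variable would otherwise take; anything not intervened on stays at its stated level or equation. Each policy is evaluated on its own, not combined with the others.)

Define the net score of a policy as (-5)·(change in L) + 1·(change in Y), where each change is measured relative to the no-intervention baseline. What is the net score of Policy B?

686

Baseline:
  M = 56
  K = 91
  Y = 180 − 56 − 91 = 33
  L = 284 − 3·91 = 11
Policy B (K := 140):
  M = 56
  K = 140
  Y = 180 − 56 − 140 = -16
  L = 284 − 3·140 = -136
ΔL = -136 − 11 = -147; ΔY = -16 − 33 = -49
Score = (-5)·(-147) + 1·(-49) = 686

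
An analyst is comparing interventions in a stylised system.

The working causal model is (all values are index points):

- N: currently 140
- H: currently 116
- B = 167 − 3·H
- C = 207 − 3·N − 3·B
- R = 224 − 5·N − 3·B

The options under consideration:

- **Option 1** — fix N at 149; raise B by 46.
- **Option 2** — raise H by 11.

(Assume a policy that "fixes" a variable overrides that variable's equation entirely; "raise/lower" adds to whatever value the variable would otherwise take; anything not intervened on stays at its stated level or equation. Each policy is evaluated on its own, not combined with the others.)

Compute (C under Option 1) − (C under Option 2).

Option 1 (N := 149, B + 46):
  N = 149
  H = 116
  B = 167 − 3·116 (+46 from intervention) = -135
  C = 207 − 3·149 − 3·(-135) = 165
Option 2 (H + 11):
  N = 140
  H = 116 + 11 = 127
  B = 167 − 3·127 = -214
  C = 207 − 3·140 − 3·(-214) = 429
C: 165 − 429 = -264

-264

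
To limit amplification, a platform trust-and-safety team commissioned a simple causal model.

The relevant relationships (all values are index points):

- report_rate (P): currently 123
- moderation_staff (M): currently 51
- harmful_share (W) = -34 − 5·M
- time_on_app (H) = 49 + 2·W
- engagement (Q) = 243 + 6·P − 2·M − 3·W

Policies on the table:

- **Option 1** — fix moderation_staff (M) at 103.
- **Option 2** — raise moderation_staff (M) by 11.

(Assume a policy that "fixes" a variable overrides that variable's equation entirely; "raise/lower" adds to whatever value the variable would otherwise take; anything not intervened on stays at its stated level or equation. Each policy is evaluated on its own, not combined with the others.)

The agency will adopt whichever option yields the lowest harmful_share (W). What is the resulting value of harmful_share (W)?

-549

Option 1 (M := 103):
  M = 103
  W = -34 − 5·103 = -549
Option 2 (M + 11):
  M = 51 + 11 = 62
  W = -34 − 5·62 = -344
Comparing — Option 1: W=-549, Option 2: W=-344. Lowest is -549 (Option 1).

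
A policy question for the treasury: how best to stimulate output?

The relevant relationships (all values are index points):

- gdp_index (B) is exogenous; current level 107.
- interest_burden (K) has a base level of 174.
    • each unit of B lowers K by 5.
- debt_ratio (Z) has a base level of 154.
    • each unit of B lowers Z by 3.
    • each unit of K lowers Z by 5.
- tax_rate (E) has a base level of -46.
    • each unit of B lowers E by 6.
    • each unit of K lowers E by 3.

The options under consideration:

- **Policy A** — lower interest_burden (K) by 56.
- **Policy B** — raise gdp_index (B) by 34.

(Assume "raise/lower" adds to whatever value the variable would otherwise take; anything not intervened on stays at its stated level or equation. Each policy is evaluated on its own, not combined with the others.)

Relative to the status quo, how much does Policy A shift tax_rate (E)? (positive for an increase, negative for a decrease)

Baseline:
  B = 107
  K = 174 − 5·107 = -361
  E = -46 − 6·107 − 3·(-361) = 395
Policy A (K − 56):
  B = 107
  K = 174 − 5·107 (−56 from intervention) = -417
  E = -46 − 6·107 − 3·(-417) = 563
Change in E: 563 − 395 = 168

168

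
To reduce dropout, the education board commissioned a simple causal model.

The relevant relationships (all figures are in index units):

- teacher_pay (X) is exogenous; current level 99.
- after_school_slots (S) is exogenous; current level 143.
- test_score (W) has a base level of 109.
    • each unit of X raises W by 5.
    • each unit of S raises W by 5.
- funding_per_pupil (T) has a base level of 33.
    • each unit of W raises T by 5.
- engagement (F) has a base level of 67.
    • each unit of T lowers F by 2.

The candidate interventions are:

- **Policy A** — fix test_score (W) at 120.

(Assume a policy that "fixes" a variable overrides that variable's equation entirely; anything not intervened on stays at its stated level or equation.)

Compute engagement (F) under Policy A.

Policy A (W := 120):
  X = 99
  S = 143
  W = 120
  T = 33 + 5·120 = 633
  F = 67 − 2·633 = -1199

-1199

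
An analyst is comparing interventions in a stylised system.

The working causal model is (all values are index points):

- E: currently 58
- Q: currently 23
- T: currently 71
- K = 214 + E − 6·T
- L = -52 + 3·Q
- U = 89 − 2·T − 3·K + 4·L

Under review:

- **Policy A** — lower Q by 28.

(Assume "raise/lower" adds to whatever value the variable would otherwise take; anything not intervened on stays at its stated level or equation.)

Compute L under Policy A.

Policy A (Q − 28):
  Q = 23 − 28 = -5
  L = -52 + 3·(-5) = -67

-67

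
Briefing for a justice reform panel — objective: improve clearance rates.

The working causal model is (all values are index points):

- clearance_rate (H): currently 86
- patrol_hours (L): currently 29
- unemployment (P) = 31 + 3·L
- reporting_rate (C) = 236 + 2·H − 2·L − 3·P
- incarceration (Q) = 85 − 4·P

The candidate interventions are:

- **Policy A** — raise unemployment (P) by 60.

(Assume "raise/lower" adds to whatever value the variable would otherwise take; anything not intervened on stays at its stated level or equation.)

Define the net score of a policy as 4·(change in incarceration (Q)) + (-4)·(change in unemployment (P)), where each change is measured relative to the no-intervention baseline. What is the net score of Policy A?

-1200

Baseline:
  L = 29
  P = 31 + 3·29 = 118
  Q = 85 − 4·118 = -387
Policy A (P + 60):
  L = 29
  P = 31 + 3·29 (+60 from intervention) = 178
  Q = 85 − 4·178 = -627
ΔQ = -627 − (-387) = -240; ΔP = 178 − 118 = 60
Score = 4·(-240) + (-4)·60 = -1200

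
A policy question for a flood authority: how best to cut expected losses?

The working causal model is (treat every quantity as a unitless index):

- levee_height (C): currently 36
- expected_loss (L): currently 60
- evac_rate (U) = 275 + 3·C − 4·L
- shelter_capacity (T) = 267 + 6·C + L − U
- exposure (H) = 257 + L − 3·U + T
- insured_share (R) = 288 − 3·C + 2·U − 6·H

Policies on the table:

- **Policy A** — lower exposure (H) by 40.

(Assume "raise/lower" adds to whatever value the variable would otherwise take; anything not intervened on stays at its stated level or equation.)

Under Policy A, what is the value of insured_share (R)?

-1022

Policy A (H − 40):
  C = 36
  L = 60
  U = 275 + 3·36 − 4·60 = 143
  T = 267 + 6·36 + 60 − 143 = 400
  H = 257 + 60 − 3·143 + 400 (−40 from intervention) = 248
  R = 288 − 3·36 + 2·143 − 6·248 = -1022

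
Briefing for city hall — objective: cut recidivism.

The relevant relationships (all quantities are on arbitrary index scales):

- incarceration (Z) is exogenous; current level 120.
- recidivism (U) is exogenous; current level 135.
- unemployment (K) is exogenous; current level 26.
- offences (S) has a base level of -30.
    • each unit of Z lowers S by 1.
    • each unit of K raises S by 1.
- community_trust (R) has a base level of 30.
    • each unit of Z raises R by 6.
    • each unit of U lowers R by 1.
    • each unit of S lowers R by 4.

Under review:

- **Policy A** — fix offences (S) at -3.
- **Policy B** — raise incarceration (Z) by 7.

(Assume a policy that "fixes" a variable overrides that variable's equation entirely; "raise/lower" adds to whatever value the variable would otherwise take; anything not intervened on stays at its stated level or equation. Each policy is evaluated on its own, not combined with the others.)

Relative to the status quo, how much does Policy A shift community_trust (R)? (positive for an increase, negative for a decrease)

Baseline:
  Z = 120
  U = 135
  K = 26
  S = -30 − 120 + 26 = -124
  R = 30 + 6·120 − 135 − 4·(-124) = 1111
Policy A (S := -3):
  Z = 120
  U = 135
  K = 26
  S = -3
  R = 30 + 6·120 − 135 − 4·(-3) = 627
Change in R: 627 − 1111 = -484

-484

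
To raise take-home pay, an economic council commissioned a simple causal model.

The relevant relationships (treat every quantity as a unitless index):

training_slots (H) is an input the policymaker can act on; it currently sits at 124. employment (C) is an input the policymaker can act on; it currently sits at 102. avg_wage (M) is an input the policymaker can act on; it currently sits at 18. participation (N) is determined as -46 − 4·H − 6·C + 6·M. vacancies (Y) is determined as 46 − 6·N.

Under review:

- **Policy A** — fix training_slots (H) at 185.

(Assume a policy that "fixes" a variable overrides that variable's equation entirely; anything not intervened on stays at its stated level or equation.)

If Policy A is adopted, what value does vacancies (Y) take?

7786

Policy A (H := 185):
  H = 185
  C = 102
  M = 18
  N = -46 − 4·185 − 6·102 + 6·18 = -1290
  Y = 46 − 6·(-1290) = 7786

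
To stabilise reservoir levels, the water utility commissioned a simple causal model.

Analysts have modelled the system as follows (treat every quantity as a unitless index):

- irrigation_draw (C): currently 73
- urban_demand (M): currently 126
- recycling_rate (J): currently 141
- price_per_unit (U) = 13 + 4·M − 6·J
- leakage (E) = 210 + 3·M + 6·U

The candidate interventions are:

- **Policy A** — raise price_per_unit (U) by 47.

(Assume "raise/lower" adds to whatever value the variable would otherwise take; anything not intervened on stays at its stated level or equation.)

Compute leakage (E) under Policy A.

-1104

Policy A (U + 47):
  M = 126
  J = 141
  U = 13 + 4·126 − 6·141 (+47 from intervention) = -282
  E = 210 + 3·126 + 6·(-282) = -1104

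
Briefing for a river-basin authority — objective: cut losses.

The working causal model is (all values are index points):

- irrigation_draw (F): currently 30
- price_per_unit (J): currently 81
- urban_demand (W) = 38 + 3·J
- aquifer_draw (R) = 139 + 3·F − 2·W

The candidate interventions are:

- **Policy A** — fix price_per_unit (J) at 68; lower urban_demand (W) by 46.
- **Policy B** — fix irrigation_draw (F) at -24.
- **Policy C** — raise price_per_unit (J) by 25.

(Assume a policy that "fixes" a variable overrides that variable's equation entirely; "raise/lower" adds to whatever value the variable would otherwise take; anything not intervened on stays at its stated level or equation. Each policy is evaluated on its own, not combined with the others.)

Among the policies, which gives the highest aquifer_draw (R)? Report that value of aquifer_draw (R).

Policy A (J := 68, W − 46):
  F = 30
  J = 68
  W = 38 + 3·68 (−46 from intervention) = 196
  R = 139 + 3·30 − 2·196 = -163
Policy B (F := -24):
  F = -24
  J = 81
  W = 38 + 3·81 = 281
  R = 139 + 3·(-24) − 2·281 = -495
Policy C (J + 25):
  F = 30
  J = 81 + 25 = 106
  W = 38 + 3·106 = 356
  R = 139 + 3·30 − 2·356 = -483
Comparing — Policy A: R=-163, Policy B: R=-495, Policy C: R=-483. Highest is -163 (Policy A).

-163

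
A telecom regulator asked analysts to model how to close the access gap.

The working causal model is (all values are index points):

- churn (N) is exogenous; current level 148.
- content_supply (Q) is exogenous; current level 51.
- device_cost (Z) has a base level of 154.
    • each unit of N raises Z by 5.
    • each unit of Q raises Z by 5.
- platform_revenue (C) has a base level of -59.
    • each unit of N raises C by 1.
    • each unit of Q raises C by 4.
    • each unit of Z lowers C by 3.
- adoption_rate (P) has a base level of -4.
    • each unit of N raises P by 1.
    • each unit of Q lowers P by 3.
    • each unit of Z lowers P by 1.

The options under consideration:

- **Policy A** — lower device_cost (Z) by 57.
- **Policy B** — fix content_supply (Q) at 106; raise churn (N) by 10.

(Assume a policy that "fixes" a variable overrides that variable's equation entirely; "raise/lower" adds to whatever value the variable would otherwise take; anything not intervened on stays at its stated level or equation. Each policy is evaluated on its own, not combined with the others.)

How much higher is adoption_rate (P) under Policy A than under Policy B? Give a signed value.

537

Policy A (Z − 57):
  N = 148
  Q = 51
  Z = 154 + 5·148 + 5·51 (−57 from intervention) = 1092
  P = -4 + 148 − 3·51 − 1092 = -1101
Policy B (Q := 106, N + 10):
  N = 148 + 10 = 158
  Q = 106
  Z = 154 + 5·158 + 5·106 = 1474
  P = -4 + 158 − 3·106 − 1474 = -1638
P: -1101 − (-1638) = 537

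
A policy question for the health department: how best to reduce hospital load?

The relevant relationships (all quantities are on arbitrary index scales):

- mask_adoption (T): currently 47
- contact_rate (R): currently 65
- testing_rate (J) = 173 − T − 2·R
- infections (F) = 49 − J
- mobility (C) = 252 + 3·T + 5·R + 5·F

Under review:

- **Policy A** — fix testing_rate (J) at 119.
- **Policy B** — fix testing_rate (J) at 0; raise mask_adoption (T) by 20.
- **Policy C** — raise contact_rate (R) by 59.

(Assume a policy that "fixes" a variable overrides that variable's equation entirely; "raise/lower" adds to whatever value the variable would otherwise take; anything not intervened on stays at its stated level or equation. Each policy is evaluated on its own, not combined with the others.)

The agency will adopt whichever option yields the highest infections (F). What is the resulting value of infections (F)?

Policy A (J := 119):
  T = 47
  R = 65
  J = 119
  F = 49 − 119 = -70
Policy B (J := 0, T + 20):
  T = 47 + 20 = 67
  R = 65
  J = 0
  F = 49 − 0 = 49
Policy C (R + 59):
  T = 47
  R = 65 + 59 = 124
  J = 173 − 47 − 2·124 = -122
  F = 49 − (-122) = 171
Comparing — Policy A: F=-70, Policy B: F=49, Policy C: F=171. Highest is 171 (Policy C).

171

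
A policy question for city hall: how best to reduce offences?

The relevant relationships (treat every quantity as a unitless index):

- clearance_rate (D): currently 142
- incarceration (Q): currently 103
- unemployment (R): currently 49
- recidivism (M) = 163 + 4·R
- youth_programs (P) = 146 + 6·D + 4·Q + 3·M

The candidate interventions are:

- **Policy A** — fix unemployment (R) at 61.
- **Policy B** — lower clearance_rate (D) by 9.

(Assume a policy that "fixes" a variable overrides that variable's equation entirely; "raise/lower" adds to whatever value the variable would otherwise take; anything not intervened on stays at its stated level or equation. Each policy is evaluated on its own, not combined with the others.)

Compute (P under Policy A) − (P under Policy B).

198

Policy A (R := 61):
  D = 142
  Q = 103
  R = 61
  M = 163 + 4·61 = 407
  P = 146 + 6·142 + 4·103 + 3·407 = 2631
Policy B (D − 9):
  D = 142 − 9 = 133
  Q = 103
  R = 49
  M = 163 + 4·49 = 359
  P = 146 + 6·133 + 4·103 + 3·359 = 2433
P: 2631 − 2433 = 198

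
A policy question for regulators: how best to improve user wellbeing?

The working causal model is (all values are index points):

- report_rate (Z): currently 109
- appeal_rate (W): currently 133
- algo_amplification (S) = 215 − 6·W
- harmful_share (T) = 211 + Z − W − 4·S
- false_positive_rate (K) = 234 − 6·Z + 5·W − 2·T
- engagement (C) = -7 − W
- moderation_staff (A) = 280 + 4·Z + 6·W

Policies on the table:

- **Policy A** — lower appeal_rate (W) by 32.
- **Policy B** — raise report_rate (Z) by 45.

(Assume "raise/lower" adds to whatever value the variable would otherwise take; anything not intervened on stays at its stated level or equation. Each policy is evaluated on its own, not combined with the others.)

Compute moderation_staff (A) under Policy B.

Policy B (Z + 45):
  Z = 109 + 45 = 154
  W = 133
  A = 280 + 4·154 + 6·133 = 1694

1694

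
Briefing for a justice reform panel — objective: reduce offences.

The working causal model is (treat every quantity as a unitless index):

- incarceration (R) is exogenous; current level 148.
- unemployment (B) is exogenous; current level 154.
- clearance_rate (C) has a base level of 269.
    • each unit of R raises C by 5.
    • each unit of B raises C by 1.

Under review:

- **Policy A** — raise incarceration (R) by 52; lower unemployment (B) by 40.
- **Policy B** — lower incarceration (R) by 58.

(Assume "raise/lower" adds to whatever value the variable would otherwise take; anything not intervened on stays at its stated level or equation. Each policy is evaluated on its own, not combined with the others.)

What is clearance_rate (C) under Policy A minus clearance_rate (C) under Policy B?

Policy A (R + 52, B − 40):
  R = 148 + 52 = 200
  B = 154 − 40 = 114
  C = 269 + 5·200 + 114 = 1383
Policy B (R − 58):
  R = 148 − 58 = 90
  B = 154
  C = 269 + 5·90 + 154 = 873
C: 1383 − 873 = 510

510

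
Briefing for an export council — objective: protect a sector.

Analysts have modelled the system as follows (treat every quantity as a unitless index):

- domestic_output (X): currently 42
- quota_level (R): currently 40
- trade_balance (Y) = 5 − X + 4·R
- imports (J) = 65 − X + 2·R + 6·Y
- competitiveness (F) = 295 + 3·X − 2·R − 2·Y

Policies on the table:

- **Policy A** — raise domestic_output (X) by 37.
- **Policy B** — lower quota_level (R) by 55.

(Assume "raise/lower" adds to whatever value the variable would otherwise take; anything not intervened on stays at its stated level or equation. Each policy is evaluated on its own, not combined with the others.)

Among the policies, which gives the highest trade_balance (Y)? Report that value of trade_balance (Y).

86

Policy A (X + 37):
  X = 42 + 37 = 79
  R = 40
  Y = 5 − 79 + 4·40 = 86
Policy B (R − 55):
  X = 42
  R = 40 − 55 = -15
  Y = 5 − 42 + 4·(-15) = -97
Comparing — Policy A: Y=86, Policy B: Y=-97. Highest is 86 (Policy A).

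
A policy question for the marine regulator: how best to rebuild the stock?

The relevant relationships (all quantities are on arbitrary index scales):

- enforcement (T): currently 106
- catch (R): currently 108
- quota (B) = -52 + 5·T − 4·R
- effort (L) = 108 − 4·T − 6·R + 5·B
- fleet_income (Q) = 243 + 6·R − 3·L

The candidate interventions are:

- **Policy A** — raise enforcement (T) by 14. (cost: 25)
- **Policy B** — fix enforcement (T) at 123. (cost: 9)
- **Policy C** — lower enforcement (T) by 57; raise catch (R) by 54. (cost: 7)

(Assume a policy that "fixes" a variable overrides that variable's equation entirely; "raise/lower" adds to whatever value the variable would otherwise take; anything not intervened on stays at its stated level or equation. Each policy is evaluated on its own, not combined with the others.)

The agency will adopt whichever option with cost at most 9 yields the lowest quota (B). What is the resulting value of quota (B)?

-455

Policy B (T := 123):
  T = 123
  R = 108
  B = -52 + 5·123 − 4·108 = 131
Policy C (T − 57, R + 54):
  T = 106 − 57 = 49
  R = 108 + 54 = 162
  B = -52 + 5·49 − 4·162 = -455
Comparing — Policy B: B=131, Policy C: B=-455. Lowest is -455 (Policy C).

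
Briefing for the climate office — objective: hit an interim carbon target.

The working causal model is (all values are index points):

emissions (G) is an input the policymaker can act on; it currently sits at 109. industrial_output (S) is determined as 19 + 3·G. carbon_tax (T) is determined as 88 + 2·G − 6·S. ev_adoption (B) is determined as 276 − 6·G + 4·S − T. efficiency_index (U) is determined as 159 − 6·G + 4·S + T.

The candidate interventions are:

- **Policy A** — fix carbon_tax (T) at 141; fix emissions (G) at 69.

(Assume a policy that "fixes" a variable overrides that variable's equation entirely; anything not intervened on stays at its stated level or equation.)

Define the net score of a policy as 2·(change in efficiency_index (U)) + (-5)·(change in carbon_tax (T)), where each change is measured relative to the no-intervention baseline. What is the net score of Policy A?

-6213

Baseline:
  G = 109
  S = 19 + 3·109 = 346
  T = 88 + 2·109 − 6·346 = -1770
  U = 159 − 6·109 + 4·346 + (-1770) = -881
Policy A (T := 141, G := 69):
  G = 69
  S = 19 + 3·69 = 226
  T = 141
  U = 159 − 6·69 + 4·226 + 141 = 790
ΔU = 790 − (-881) = 1671; ΔT = 141 − (-1770) = 1911
Score = 2·1671 + (-5)·1911 = -6213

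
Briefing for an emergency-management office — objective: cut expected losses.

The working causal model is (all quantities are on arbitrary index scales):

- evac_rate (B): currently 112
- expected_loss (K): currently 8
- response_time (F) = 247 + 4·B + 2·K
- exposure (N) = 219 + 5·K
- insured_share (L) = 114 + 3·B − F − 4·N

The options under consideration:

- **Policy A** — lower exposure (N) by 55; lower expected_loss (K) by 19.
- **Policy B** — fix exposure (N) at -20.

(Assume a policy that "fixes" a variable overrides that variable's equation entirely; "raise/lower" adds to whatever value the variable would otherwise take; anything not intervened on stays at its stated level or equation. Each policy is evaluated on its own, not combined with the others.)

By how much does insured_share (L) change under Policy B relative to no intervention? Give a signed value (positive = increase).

Baseline:
  B = 112
  K = 8
  F = 247 + 4·112 + 2·8 = 711
  N = 219 + 5·8 = 259
  L = 114 + 3·112 − 711 − 4·259 = -1297
Policy B (N := -20):
  B = 112
  K = 8
  F = 247 + 4·112 + 2·8 = 711
  N = -20
  L = 114 + 3·112 − 711 − 4·(-20) = -181
Change in L: -181 − (-1297) = 1116

1116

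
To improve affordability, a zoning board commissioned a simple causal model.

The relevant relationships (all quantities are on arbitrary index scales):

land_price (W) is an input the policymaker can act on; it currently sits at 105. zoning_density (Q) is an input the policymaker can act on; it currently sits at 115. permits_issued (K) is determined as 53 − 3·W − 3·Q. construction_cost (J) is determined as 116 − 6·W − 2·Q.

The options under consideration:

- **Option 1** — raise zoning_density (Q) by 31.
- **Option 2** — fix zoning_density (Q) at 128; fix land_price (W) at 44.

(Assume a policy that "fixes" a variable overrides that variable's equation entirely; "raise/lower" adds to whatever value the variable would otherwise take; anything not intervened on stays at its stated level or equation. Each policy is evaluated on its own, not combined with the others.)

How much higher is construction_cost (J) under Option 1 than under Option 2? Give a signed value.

Option 1 (Q + 31):
  W = 105
  Q = 115 + 31 = 146
  J = 116 − 6·105 − 2·146 = -806
Option 2 (Q := 128, W := 44):
  W = 44
  Q = 128
  J = 116 − 6·44 − 2·128 = -404
J: -806 − (-404) = -402

-402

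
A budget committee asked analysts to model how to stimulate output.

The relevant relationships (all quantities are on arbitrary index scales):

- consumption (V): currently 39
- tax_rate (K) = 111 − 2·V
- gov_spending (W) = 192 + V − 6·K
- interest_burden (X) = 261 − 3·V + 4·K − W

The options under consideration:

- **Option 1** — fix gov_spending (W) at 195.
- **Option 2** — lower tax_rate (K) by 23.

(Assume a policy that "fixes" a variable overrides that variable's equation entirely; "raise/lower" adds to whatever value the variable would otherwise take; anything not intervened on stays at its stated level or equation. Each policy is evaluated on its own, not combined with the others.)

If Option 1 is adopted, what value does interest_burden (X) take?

81

Option 1 (W := 195):
  V = 39
  K = 111 − 2·39 = 33
  W = 195
  X = 261 − 3·39 + 4·33 − 195 = 81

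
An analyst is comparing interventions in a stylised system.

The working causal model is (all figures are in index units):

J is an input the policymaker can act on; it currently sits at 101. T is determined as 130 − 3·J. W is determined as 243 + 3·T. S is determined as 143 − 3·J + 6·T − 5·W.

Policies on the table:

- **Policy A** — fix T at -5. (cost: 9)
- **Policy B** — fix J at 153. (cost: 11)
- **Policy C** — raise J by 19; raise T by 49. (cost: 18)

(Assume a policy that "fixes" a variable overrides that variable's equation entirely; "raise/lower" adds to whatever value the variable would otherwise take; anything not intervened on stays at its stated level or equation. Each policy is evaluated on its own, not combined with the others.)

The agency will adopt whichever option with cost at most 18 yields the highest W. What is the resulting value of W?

228

Policy A (T := -5):
  J = 101
  T = -5
  W = 243 + 3·(-5) = 228
Policy B (J := 153):
  J = 153
  T = 130 − 3·153 = -329
  W = 243 + 3·(-329) = -744
Policy C (J + 19, T + 49):
  J = 101 + 19 = 120
  T = 130 − 3·120 (+49 from intervention) = -181
  W = 243 + 3·(-181) = -300
Comparing — Policy A: W=228, Policy B: W=-744, Policy C: W=-300. Highest is 228 (Policy A).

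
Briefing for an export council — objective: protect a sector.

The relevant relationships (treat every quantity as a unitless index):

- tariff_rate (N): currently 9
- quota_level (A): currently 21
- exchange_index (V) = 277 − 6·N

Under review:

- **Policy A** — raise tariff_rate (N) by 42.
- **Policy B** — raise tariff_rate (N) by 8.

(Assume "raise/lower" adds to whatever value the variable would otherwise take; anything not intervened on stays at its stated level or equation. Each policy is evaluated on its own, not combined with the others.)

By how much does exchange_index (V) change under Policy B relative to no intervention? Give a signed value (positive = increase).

Baseline:
  N = 9
  V = 277 − 6·9 = 223
Policy B (N + 8):
  N = 9 + 8 = 17
  V = 277 − 6·17 = 175
Change in V: 175 − 223 = -48

-48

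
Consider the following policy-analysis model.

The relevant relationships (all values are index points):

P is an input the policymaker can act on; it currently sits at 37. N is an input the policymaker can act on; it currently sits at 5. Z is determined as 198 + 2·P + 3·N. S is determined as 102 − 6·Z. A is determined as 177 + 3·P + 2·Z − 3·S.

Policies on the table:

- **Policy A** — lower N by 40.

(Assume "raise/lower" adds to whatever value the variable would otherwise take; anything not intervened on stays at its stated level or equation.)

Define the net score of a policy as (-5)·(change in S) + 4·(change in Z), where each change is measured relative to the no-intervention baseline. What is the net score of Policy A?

Baseline:
  P = 37
  N = 5
  Z = 198 + 2·37 + 3·5 = 287
  S = 102 − 6·287 = -1620
Policy A (N − 40):
  P = 37
  N = 5 − 40 = -35
  Z = 198 + 2·37 + 3·(-35) = 167
  S = 102 − 6·167 = -900
ΔS = -900 − (-1620) = 720; ΔZ = 167 − 287 = -120
Score = (-5)·720 + 4·(-120) = -4080

-4080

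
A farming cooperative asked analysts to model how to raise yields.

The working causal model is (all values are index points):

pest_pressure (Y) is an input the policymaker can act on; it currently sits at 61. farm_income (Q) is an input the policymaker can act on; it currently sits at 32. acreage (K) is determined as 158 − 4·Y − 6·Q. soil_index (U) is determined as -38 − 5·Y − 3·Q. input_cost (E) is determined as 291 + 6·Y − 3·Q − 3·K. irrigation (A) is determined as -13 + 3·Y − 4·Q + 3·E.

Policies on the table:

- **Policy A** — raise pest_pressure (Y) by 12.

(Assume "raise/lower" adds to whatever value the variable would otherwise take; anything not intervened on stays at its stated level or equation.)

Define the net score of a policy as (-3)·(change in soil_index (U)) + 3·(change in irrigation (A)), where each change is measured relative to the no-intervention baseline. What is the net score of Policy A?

2232

Baseline:
  Y = 61
  Q = 32
  K = 158 − 4·61 − 6·32 = -278
  U = -38 − 5·61 − 3·32 = -439
  E = 291 + 6·61 − 3·32 − 3·(-278) = 1395
  A = -13 + 3·61 − 4·32 + 3·1395 = 4227
Policy A (Y + 12):
  Y = 61 + 12 = 73
  Q = 32
  K = 158 − 4·73 − 6·32 = -326
  U = -38 − 5·73 − 3·32 = -499
  E = 291 + 6·73 − 3·32 − 3·(-326) = 1611
  A = -13 + 3·73 − 4·32 + 3·1611 = 4911
ΔU = -499 − (-439) = -60; ΔA = 4911 − 4227 = 684
Score = (-3)·(-60) + 3·684 = 2232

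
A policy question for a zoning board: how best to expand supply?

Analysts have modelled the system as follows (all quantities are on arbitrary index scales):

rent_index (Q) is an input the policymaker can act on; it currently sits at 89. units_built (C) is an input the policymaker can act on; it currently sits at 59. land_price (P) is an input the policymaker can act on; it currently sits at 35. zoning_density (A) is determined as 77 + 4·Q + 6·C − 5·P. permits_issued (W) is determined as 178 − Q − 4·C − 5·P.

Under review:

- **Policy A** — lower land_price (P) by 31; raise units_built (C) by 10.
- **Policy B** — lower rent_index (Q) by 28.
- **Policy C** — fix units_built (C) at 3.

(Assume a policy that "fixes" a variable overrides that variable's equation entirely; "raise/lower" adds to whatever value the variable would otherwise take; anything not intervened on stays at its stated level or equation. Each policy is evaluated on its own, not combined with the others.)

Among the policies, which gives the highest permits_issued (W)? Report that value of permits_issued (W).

-98

Policy A (P − 31, C + 10):
  Q = 89
  C = 59 + 10 = 69
  P = 35 − 31 = 4
  W = 178 − 89 − 4·69 − 5·4 = -207
Policy B (Q − 28):
  Q = 89 − 28 = 61
  C = 59
  P = 35
  W = 178 − 61 − 4·59 − 5·35 = -294
Policy C (C := 3):
  Q = 89
  C = 3
  P = 35
  W = 178 − 89 − 4·3 − 5·35 = -98
Comparing — Policy A: W=-207, Policy B: W=-294, Policy C: W=-98. Highest is -98 (Policy C).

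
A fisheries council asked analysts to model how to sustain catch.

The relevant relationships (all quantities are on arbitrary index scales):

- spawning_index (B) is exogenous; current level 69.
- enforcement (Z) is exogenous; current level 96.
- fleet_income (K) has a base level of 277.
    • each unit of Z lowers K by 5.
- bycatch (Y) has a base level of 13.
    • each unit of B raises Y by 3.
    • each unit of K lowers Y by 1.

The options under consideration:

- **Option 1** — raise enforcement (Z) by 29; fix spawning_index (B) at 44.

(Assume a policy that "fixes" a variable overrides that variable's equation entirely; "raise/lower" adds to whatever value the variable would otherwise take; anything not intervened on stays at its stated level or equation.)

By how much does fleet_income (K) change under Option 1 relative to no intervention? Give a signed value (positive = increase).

-145

Baseline:
  Z = 96
  K = 277 − 5·96 = -203
Option 1 (Z + 29, B := 44):
  Z = 96 + 29 = 125
  K = 277 − 5·125 = -348
Change in K: -348 − (-203) = -145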